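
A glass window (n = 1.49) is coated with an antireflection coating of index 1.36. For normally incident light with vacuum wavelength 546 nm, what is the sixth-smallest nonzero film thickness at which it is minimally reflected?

Ray reflecting at the top interface goes from n = 1.0 toward n = 1.36: a half-wave phase shift.
At the lower boundary (n = 1.36 to n = 1.49) the reflected ray undergoes a half-wave phase shift.
Zero or two π shifts → no net half-wave offset.
With no net inversion, destructive interference in reflection requires 2 n t = (m + ½) λ.
The sixth-smallest nonzero thickness corresponds to m = 5: t = (m + ½) λ / (2 n) = 5.50 × 546 / (2 × 1.36) = 1104 nm.

1104 nm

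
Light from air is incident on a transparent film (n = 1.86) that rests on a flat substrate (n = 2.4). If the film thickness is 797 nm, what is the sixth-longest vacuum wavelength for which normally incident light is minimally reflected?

At the upper boundary (n = 1.0 to n = 1.86) the reflected ray undergoes a half-wave phase shift.
At the lower boundary (n = 1.86 to n = 2.4) the reflected ray undergoes a half-wave phase shift.
Zero or two π shifts → no net half-wave offset.
So the condition for destructive reflection is 2 n t = (m + ½) λ.
λ = 2 n t / (m + ½). The sixth-longest wavelength is m = 5: λ = 2 × 1.86 × 797 / 5.50 = 539 nm.

539 nm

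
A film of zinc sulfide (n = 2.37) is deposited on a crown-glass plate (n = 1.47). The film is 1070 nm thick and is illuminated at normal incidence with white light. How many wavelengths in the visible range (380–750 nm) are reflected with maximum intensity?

At the upper boundary (n = 1.0 to n = 2.37) the reflected ray undergoes a half-wave phase shift.
At the lower boundary (n = 2.37 to n = 1.47) the reflected ray undergoes no phase shift.
Net: one phase inversion between the two reflected rays.
For bright reflection here: 2 n t = (m + ½) λ.
λ = 2 n t / (m + ½) = 5072 / (m + ½) nm.
m=6: 780 nm (IR); m=7: 676 nm (visible); m=8: 597 nm (visible); m=9: 534 nm (visible); m=10: 483 nm (visible); m=11: 441 nm (visible); m=12: 406 nm (visible); m=13: 376 nm (UV).

6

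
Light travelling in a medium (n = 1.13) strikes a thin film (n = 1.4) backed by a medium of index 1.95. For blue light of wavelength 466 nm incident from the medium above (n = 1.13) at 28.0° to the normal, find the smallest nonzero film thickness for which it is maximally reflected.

Ray reflecting at the top interface goes from n = 1.13 toward n = 1.4: a half-wave phase shift.
At the lower boundary (n = 1.4 to n = 1.95) the reflected ray undergoes a half-wave phase shift.
The two reflections carry the same phase change, so no net offset.
So the condition for constructive reflection is 2 n t cos θ_r = m λ.
Snell's law: 1.13 sin 28.0° = 1.4 sin θ_r → sin θ_r = 0.379, cos θ_r = 0.925.
Minimum nonzero at m = 1: t = λ / (2 n cos θ_r) = 466 / (2 × 1.4 × 0.925) = 180 nm.

180 nm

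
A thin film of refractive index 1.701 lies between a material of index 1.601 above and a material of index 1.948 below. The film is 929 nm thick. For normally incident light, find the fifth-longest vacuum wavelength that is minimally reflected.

Ray reflecting at the top interface goes from n = 1.601 toward n = 1.701: a half-wave phase shift.
Bottom surface (1.701 → 1.948): reflection off a higher-index medium gives a half-wave phase shift.
Zero or two π shifts → no net half-wave offset.
So the condition for destructive reflection is 2 n t = (m + ½) λ.
λ = 2 n t / (m + ½). The fifth-longest wavelength is m = 4: λ = 2 × 1.701 × 929 / 4.50 = 702 nm.

702 nm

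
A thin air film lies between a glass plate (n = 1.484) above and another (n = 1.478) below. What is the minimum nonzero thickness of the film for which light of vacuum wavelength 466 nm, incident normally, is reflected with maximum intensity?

At the upper boundary (n = 1.484 to n = 1.0) the reflected ray undergoes no phase shift.
Bottom surface (1.0 → 1.478): reflection off a higher-index medium gives a half-wave phase shift.
Exactly one π shift → a net half-wave offset.
For strong reflection here: 2 n t = (m + ½) λ.
Minimum at m = 0: t = λ / (4 n) = 466 / (4 × 1.0) = 117 nm.

117 nm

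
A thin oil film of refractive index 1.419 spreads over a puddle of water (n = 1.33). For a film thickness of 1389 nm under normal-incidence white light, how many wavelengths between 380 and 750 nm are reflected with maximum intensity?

5

At the upper boundary (n = 1.0 to n = 1.419) the reflected ray undergoes a half-wave phase shift.
Ray reflecting at the bottom interface goes from n = 1.419 toward n = 1.33: no phase shift.
Exactly one π shift → a net half-wave offset.
So the condition for constructive reflection is 2 n t = (m + ½) λ.
λ = 2 n t / (m + ½) = 3942 / (m + ½) nm.
m=4: 876 nm (IR); m=5: 717 nm (visible); m=6: 606 nm (visible); m=7: 526 nm (visible); m=8: 464 nm (visible); m=9: 415 nm (visible); m=10: 375 nm (UV).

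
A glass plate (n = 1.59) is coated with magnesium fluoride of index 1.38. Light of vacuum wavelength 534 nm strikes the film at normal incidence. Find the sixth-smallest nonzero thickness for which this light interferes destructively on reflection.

Ray reflecting at the top interface goes from n = 1.0 toward n = 1.38: a half-wave phase shift.
Bottom surface (1.38 → 1.59): reflection off a higher-index medium gives a half-wave phase shift.
Net: no relative phase inversion (both shifts match).
With no net inversion, destructive interference in reflection requires 2 n t = (m + ½) λ.
The sixth-smallest nonzero thickness corresponds to m = 5: t = (m + ½) λ / (2 n) = 5.50 × 534 / (2 × 1.38) = 1064 nm.

1064 nm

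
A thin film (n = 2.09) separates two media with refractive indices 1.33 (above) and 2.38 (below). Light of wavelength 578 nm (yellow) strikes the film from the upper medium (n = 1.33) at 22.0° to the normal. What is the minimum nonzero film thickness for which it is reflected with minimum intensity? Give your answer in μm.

Top surface (1.33 → 2.09): reflection off a higher-index medium gives a half-wave phase shift.
Ray reflecting at the bottom interface goes from n = 2.09 toward n = 2.38: a half-wave phase shift.
The two reflections carry the same phase change, so no net offset.
With no net inversion, destructive interference in reflection requires 2 n t cos θ_r = (m + ½) λ.
Snell's law: 1.33 sin 22.0° = 2.09 sin θ_r → sin θ_r = 0.238, cos θ_r = 0.971.
Minimum at m = 0: t = λ / (4 n cos θ_r) = 578 / (4 × 2.09 × 0.971) = 71.2 nm.

0.0712 μm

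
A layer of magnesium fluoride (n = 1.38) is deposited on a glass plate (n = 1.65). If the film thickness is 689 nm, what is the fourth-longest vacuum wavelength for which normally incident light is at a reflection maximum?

475 nm

Top surface (1.0 → 1.38): reflection off a higher-index medium gives a half-wave phase shift.
At the lower boundary (n = 1.38 to n = 1.65) the reflected ray undergoes a half-wave phase shift.
Net: no relative phase inversion (both shifts match).
So the condition for constructive reflection is 2 n t = m λ.
λ = 2 n t / m. The fourth-longest wavelength is m = 4: λ = 2 × 1.38 × 689 / 4.00 = 475 nm.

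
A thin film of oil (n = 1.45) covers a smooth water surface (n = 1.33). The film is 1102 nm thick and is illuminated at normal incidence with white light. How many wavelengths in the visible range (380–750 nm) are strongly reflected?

At the upper boundary (n = 1.0 to n = 1.45) the reflected ray undergoes a half-wave phase shift.
Bottom surface (1.45 → 1.33): reflection off a lower-index medium gives no phase shift.
Exactly one π shift → a net half-wave offset.
So the condition for constructive reflection is 2 n t = (m + ½) λ.
λ = 2 n t / (m + ½) = 3196 / (m + ½) nm.
m=3: 913 nm (IR); m=4: 710 nm (visible); m=5: 581 nm (visible); m=6: 492 nm (visible); m=7: 426 nm (visible); m=8: 376 nm (UV).

4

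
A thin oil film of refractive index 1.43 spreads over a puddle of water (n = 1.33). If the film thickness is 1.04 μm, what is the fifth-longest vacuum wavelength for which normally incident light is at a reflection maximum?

Top surface (1.0 → 1.43): reflection off a higher-index medium gives a half-wave phase shift.
Bottom surface (1.43 → 1.33): reflection off a lower-index medium gives no phase shift.
The two reflections differ by half a wavelength.
With one net inversion, constructive interference in reflection requires 2 n t = (m + ½) λ.
λ = 2 n t / (m + ½). The fifth-longest wavelength is m = 4: λ = 2 × 1.43 × 1040 / 4.50 = 661 nm.

661 nm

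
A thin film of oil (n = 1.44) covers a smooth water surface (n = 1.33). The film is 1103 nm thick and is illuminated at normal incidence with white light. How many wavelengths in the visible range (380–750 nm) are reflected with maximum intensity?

4

Top surface (1.0 → 1.44): reflection off a higher-index medium gives a half-wave phase shift.
Bottom surface (1.44 → 1.33): reflection off a lower-index medium gives no phase shift.
Net: one phase inversion between the two reflected rays.
For bright reflection here: 2 n t = (m + ½) λ.
λ = 2 n t / (m + ½) = 3177 / (m + ½) nm.
m=3: 908 nm (IR); m=4: 706 nm (visible); m=5: 578 nm (visible); m=6: 489 nm (visible); m=7: 424 nm (visible); m=8: 374 nm (UV).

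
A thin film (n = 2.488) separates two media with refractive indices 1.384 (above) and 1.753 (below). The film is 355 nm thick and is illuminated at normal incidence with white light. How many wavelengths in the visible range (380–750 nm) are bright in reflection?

At the upper boundary (n = 1.384 to n = 2.488) the reflected ray undergoes a half-wave phase shift.
Bottom surface (2.488 → 1.753): reflection off a lower-index medium gives no phase shift.
Net: one phase inversion between the two reflected rays.
For bright reflection here: 2 n t = (m + ½) λ.
λ = 2 n t / (m + ½) = 1766 / (m + ½) nm.
m=1: 1178 nm (IR); m=2: 707 nm (visible); m=3: 505 nm (visible); m=4: 393 nm (visible); m=5: 321 nm (UV).

3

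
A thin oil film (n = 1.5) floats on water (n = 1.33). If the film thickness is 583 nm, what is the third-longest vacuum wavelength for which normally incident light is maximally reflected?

700 nm

Ray reflecting at the top interface goes from n = 1.0 toward n = 1.5: a half-wave phase shift.
Bottom surface (1.5 → 1.33): reflection off a lower-index medium gives no phase shift.
Exactly one π shift → a net half-wave offset.
With one net inversion, constructive interference in reflection requires 2 n t = (m + ½) λ.
λ = 2 n t / (m + ½). The third-longest wavelength is m = 2: λ = 2 × 1.5 × 583 / 2.50 = 700 nm.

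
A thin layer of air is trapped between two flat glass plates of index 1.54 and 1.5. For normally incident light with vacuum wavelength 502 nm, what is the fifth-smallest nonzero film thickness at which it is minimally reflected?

1255 nm

Ray reflecting at the top interface goes from n = 1.54 toward n = 1.0: no phase shift.
Ray reflecting at the bottom interface goes from n = 1.0 toward n = 1.5: a half-wave phase shift.
Net: one phase inversion between the two reflected rays.
So the condition for destructive reflection is 2 n t = m λ.
The fifth-smallest nonzero thickness corresponds to m = 5: t = m λ / (2 n) = 5.00 × 502 / (2 × 1.0) = 1255 nm.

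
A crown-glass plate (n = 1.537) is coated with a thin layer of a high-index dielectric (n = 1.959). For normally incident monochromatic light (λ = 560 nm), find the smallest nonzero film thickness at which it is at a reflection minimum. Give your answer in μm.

Ray reflecting at the top interface goes from n = 1.0 toward n = 1.959: a half-wave phase shift.
Bottom surface (1.959 → 1.537): reflection off a lower-index medium gives no phase shift.
Net: one phase inversion between the two reflected rays.
With one net inversion, destructive interference in reflection requires 2 n t = m λ.
Minimum nonzero at m = 1: t = λ / (2 n) = 560 / (2 × 1.959) = 143 nm.

0.143 μm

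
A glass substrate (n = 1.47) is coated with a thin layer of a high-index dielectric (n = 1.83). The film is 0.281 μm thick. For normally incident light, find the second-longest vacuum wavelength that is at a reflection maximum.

686 nm

Ray reflecting at the top interface goes from n = 1.0 toward n = 1.83: a half-wave phase shift.
Bottom surface (1.83 → 1.47): reflection off a lower-index medium gives no phase shift.
The two reflections differ by half a wavelength.
So the condition for constructive reflection is 2 n t = (m + ½) λ.
λ = 2 n t / (m + ½). The second-longest wavelength is m = 1: λ = 2 × 1.83 × 281 / 1.50 = 686 nm.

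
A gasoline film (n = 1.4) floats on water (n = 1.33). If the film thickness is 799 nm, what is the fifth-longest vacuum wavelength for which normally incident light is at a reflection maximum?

497 nm

Ray reflecting at the top interface goes from n = 1.0 toward n = 1.4: a half-wave phase shift.
Bottom surface (1.4 → 1.33): reflection off a lower-index medium gives no phase shift.
Exactly one π shift → a net half-wave offset.
For strong reflection here: 2 n t = (m + ½) λ.
λ = 2 n t / (m + ½). The fifth-longest wavelength is m = 4: λ = 2 × 1.4 × 799 / 4.50 = 497 nm.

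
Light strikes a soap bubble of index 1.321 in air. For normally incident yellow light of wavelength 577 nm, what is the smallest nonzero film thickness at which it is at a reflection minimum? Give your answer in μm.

Ray reflecting at the top interface goes from n = 1.0 toward n = 1.321: a half-wave phase shift.
Bottom surface (1.321 → 1.0): reflection off a lower-index medium gives no phase shift.
Exactly one π shift → a net half-wave offset.
So the condition for destructive reflection is 2 n t = m λ.
The smallest nonzero thickness corresponds to m = 1: t = m λ / (2 n) = 1.00 × 577 / (2 × 1.321) = 218 nm.

0.218 μm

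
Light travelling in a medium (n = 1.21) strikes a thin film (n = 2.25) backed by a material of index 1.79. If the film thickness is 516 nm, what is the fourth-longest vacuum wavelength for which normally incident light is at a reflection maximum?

Ray reflecting at the top interface goes from n = 1.21 toward n = 2.25: a half-wave phase shift.
Bottom surface (2.25 → 1.79): reflection off a lower-index medium gives no phase shift.
Exactly one π shift → a net half-wave offset.
With one net inversion, constructive interference in reflection requires 2 n t = (m + ½) λ.
λ = 2 n t / (m + ½). The fourth-longest wavelength is m = 3: λ = 2 × 2.25 × 516 / 3.50 = 663 nm.

663 nm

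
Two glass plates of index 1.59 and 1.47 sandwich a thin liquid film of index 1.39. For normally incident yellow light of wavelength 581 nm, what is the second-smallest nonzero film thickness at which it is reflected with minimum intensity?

418 nm

Top surface (1.59 → 1.39): reflection off a lower-index medium gives no phase shift.
Bottom surface (1.39 → 1.47): reflection off a higher-index medium gives a half-wave phase shift.
The two reflections differ by half a wavelength.
So the condition for destructive reflection is 2 n t = m λ.
The second-smallest nonzero thickness corresponds to m = 2: t = m λ / (2 n) = 2.00 × 581 / (2 × 1.39) = 418 nm.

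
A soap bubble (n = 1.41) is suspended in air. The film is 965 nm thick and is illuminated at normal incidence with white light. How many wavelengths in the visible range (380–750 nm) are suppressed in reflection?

4

Top surface (1.0 → 1.41): reflection off a higher-index medium gives a half-wave phase shift.
Ray reflecting at the bottom interface goes from n = 1.41 toward n = 1.0: no phase shift.
The two reflections differ by half a wavelength.
So the condition for destructive reflection is 2 n t = m λ.
λ = 2 n t / m = 2721 / m nm.
m=3: 907 nm (IR); m=4: 680 nm (visible); m=5: 544 nm (visible); m=6: 454 nm (visible); m=7: 389 nm (visible); m=8: 340 nm (UV).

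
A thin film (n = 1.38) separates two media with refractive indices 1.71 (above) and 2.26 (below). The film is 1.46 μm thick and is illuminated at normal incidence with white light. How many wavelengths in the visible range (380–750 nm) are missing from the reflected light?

5

Ray reflecting at the top interface goes from n = 1.71 toward n = 1.38: no phase shift.
At the lower boundary (n = 1.38 to n = 2.26) the reflected ray undergoes a half-wave phase shift.
The two reflections differ by half a wavelength.
So the condition for destructive reflection is 2 n t = m λ.
λ = 2 n t / m = 4030 / m nm.
m=5: 806 nm (IR); m=6: 672 nm (visible); m=7: 576 nm (visible); m=8: 504 nm (visible); m=9: 448 nm (visible); m=10: 403 nm (visible); m=11: 366 nm (UV).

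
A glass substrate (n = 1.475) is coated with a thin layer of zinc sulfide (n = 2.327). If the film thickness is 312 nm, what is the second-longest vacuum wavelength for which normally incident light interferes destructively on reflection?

Ray reflecting at the top interface goes from n = 1.0 toward n = 2.327: a half-wave phase shift.
Bottom surface (2.327 → 1.475): reflection off a lower-index medium gives no phase shift.
The two reflections differ by half a wavelength.
So the condition for destructive reflection is 2 n t = m λ.
λ = 2 n t / m. The second-longest wavelength is m = 2: λ = 2 × 2.327 × 312 / 2.00 = 726 nm.

726 nm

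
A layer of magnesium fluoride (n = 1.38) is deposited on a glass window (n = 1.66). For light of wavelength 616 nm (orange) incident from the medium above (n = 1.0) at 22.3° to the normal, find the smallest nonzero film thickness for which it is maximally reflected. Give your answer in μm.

Ray reflecting at the top interface goes from n = 1.0 toward n = 1.38: a half-wave phase shift.
Bottom surface (1.38 → 1.66): reflection off a higher-index medium gives a half-wave phase shift.
Zero or two π shifts → no net half-wave offset.
For strong reflection here: 2 n t cos θ_r = m λ.
Snell's law: 1.0 sin 22.3° = 1.38 sin θ_r → sin θ_r = 0.275, cos θ_r = 0.961.
Minimum nonzero at m = 1: t = λ / (2 n cos θ_r) = 616 / (2 × 1.38 × 0.961) = 232 nm.

0.232 μm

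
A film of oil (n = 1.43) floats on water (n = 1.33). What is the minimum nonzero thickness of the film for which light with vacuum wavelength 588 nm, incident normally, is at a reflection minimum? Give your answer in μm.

At the upper boundary (n = 1.0 to n = 1.43) the reflected ray undergoes a half-wave phase shift.
Bottom surface (1.43 → 1.33): reflection off a lower-index medium gives no phase shift.
Exactly one π shift → a net half-wave offset.
So the condition for destructive reflection is 2 n t = m λ.
Minimum nonzero at m = 1: t = λ / (2 n) = 588 / (2 × 1.43) = 206 nm.

0.206 μm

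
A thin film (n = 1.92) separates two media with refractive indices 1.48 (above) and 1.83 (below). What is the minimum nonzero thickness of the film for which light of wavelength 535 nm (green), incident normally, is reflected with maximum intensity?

Ray reflecting at the top interface goes from n = 1.48 toward n = 1.92: a half-wave phase shift.
At the lower boundary (n = 1.92 to n = 1.83) the reflected ray undergoes no phase shift.
The two reflections differ by half a wavelength.
With one net inversion, constructive interference in reflection requires 2 n t = (m + ½) λ.
Minimum at m = 0: t = λ / (4 n) = 535 / (4 × 1.92) = 69.7 nm.

69.7 nm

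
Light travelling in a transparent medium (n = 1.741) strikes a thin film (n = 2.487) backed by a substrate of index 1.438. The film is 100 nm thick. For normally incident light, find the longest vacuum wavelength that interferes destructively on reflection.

497 nm

Top surface (1.741 → 2.487): reflection off a higher-index medium gives a half-wave phase shift.
At the lower boundary (n = 2.487 to n = 1.438) the reflected ray undergoes no phase shift.
Exactly one π shift → a net half-wave offset.
With one net inversion, destructive interference in reflection requires 2 n t = m λ.
λ = 2 n t / m. The longest wavelength is m = 1: λ = 2 × 2.487 × 100 / 1.00 = 497 nm.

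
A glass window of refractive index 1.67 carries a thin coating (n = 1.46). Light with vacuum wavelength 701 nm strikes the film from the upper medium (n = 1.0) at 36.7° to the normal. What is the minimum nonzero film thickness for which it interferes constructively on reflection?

Top surface (1.0 → 1.46): reflection off a higher-index medium gives a half-wave phase shift.
At the lower boundary (n = 1.46 to n = 1.67) the reflected ray undergoes a half-wave phase shift.
Net: no relative phase inversion (both shifts match).
With no net inversion, constructive interference in reflection requires 2 n t cos θ_r = m λ.
Snell's law: 1.0 sin 36.7° = 1.46 sin θ_r → sin θ_r = 0.409, cos θ_r = 0.912.
Minimum nonzero at m = 1: t = λ / (2 n cos θ_r) = 701 / (2 × 1.46 × 0.912) = 263 nm.

263 nm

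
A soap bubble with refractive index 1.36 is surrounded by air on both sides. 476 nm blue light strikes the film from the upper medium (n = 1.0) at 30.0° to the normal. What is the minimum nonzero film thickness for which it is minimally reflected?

188 nm

At the upper boundary (n = 1.0 to n = 1.36) the reflected ray undergoes a half-wave phase shift.
At the lower boundary (n = 1.36 to n = 1.0) the reflected ray undergoes no phase shift.
Exactly one π shift → a net half-wave offset.
For minimum reflection here: 2 n t cos θ_r = m λ.
Snell's law: 1.0 sin 30.0° = 1.36 sin θ_r → sin θ_r = 0.368, cos θ_r = 0.930.
Minimum nonzero at m = 1: t = λ / (2 n cos θ_r) = 476 / (2 × 1.36 × 0.930) = 188 nm.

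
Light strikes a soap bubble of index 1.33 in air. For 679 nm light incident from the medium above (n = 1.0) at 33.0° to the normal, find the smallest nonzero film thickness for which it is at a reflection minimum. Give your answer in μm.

0.280 μm

At the upper boundary (n = 1.0 to n = 1.33) the reflected ray undergoes a half-wave phase shift.
At the lower boundary (n = 1.33 to n = 1.0) the reflected ray undergoes no phase shift.
The two reflections differ by half a wavelength.
With one net inversion, destructive interference in reflection requires 2 n t cos θ_r = m λ.
Snell's law: 1.0 sin 33.0° = 1.33 sin θ_r → sin θ_r = 0.410, cos θ_r = 0.912.
Minimum nonzero at m = 1: t = λ / (2 n cos θ_r) = 679 / (2 × 1.33 × 0.912) = 280 nm.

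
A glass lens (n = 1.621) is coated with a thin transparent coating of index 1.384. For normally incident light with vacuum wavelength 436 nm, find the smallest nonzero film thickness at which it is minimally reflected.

78.8 nm

At the upper boundary (n = 1.0 to n = 1.384) the reflected ray undergoes a half-wave phase shift.
Bottom surface (1.384 → 1.621): reflection off a higher-index medium gives a half-wave phase shift.
The two reflections carry the same phase change, so no net offset.
For weak reflection here: 2 n t = (m + ½) λ.
Minimum at m = 0: t = λ / (4 n) = 436 / (4 × 1.384) = 78.8 nm.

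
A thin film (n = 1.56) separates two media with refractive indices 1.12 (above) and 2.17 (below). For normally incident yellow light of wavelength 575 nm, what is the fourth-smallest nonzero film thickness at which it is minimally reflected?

At the upper boundary (n = 1.12 to n = 1.56) the reflected ray undergoes a half-wave phase shift.
Ray reflecting at the bottom interface goes from n = 1.56 toward n = 2.17: a half-wave phase shift.
Net: no relative phase inversion (both shifts match).
So the condition for destructive reflection is 2 n t = (m + ½) λ.
The fourth-smallest nonzero thickness corresponds to m = 3: t = (m + ½) λ / (2 n) = 3.50 × 575 / (2 × 1.56) = 645 nm.

645 nm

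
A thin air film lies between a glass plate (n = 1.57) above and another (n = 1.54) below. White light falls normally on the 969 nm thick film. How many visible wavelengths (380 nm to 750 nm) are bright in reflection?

Ray reflecting at the top interface goes from n = 1.57 toward n = 1.0: no phase shift.
At the lower boundary (n = 1.0 to n = 1.54) the reflected ray undergoes a half-wave phase shift.
Net: one phase inversion between the two reflected rays.
So the condition for constructive reflection is 2 n t = (m + ½) λ.
λ = 2 n t / (m + ½) = 1938 / (m + ½) nm.
m=2: 775 nm (IR); m=3: 554 nm (visible); m=4: 431 nm (visible); m=5: 352 nm (UV).

2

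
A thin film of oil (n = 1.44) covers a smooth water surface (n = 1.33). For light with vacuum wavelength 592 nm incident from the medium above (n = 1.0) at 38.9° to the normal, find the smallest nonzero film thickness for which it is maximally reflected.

Top surface (1.0 → 1.44): reflection off a higher-index medium gives a half-wave phase shift.
Ray reflecting at the bottom interface goes from n = 1.44 toward n = 1.33: no phase shift.
Net: one phase inversion between the two reflected rays.
With one net inversion, constructive interference in reflection requires 2 n t cos θ_r = (m + ½) λ.
Snell's law: 1.0 sin 38.9° = 1.44 sin θ_r → sin θ_r = 0.436, cos θ_r = 0.900.
Minimum at m = 0: t = λ / (4 n cos θ_r) = 592 / (4 × 1.44 × 0.900) = 114 nm.

114 nm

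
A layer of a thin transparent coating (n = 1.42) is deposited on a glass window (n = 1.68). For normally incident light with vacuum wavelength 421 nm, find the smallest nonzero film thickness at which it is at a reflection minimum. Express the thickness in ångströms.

741 Å

At the upper boundary (n = 1.0 to n = 1.42) the reflected ray undergoes a half-wave phase shift.
Bottom surface (1.42 → 1.68): reflection off a higher-index medium gives a half-wave phase shift.
Net: no relative phase inversion (both shifts match).
So the condition for destructive reflection is 2 n t = (m + ½) λ.
Minimum at m = 0: t = λ / (4 n) = 421 / (4 × 1.42) = 74.1 nm.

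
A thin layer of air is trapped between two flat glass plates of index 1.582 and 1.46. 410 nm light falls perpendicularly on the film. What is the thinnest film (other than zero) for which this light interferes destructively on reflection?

205 nm

Top surface (1.582 → 1.0): reflection off a lower-index medium gives no phase shift.
At the lower boundary (n = 1.0 to n = 1.46) the reflected ray undergoes a half-wave phase shift.
Net: one phase inversion between the two reflected rays.
So the condition for destructive reflection is 2 n t = m λ.
Minimum nonzero at m = 1: t = λ / (2 n) = 410 / (2 × 1.0) = 205 nm.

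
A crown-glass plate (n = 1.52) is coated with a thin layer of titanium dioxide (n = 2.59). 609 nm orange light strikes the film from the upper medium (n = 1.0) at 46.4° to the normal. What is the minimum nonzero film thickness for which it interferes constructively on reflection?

61.2 nm

Top surface (1.0 → 2.59): reflection off a higher-index medium gives a half-wave phase shift.
Ray reflecting at the bottom interface goes from n = 2.59 toward n = 1.52: no phase shift.
Net: one phase inversion between the two reflected rays.
With one net inversion, constructive interference in reflection requires 2 n t cos θ_r = (m + ½) λ.
Snell's law: 1.0 sin 46.4° = 2.59 sin θ_r → sin θ_r = 0.280, cos θ_r = 0.960.
Minimum at m = 0: t = λ / (4 n cos θ_r) = 609 / (4 × 2.59 × 0.960) = 61.2 nm.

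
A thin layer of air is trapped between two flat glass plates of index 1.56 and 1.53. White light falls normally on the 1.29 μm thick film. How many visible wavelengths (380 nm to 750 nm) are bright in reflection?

Ray reflecting at the top interface goes from n = 1.56 toward n = 1.0: no phase shift.
At the lower boundary (n = 1.0 to n = 1.53) the reflected ray undergoes a half-wave phase shift.
The two reflections differ by half a wavelength.
So the condition for constructive reflection is 2 n t = (m + ½) λ.
λ = 2 n t / (m + ½) = 2580 / (m + ½) nm.
m=2: 1032 nm (IR); m=3: 737 nm (visible); m=4: 573 nm (visible); m=5: 469 nm (visible); m=6: 397 nm (visible); m=7: 344 nm (UV).

4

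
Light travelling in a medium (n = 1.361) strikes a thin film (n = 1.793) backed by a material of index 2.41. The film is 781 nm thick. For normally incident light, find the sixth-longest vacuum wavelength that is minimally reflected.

509 nm

Ray reflecting at the top interface goes from n = 1.361 toward n = 1.793: a half-wave phase shift.
Bottom surface (1.793 → 2.41): reflection off a higher-index medium gives a half-wave phase shift.
Net: no relative phase inversion (both shifts match).
For weak reflection here: 2 n t = (m + ½) λ.
λ = 2 n t / (m + ½). The sixth-longest wavelength is m = 5: λ = 2 × 1.793 × 781 / 5.50 = 509 nm.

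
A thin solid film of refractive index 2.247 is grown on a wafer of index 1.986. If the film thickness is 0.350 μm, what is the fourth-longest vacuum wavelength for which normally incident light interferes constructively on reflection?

At the upper boundary (n = 1.0 to n = 2.247) the reflected ray undergoes a half-wave phase shift.
Bottom surface (2.247 → 1.986): reflection off a lower-index medium gives no phase shift.
The two reflections differ by half a wavelength.
So the condition for constructive reflection is 2 n t = (m + ½) λ.
λ = 2 n t / (m + ½). The fourth-longest wavelength is m = 3: λ = 2 × 2.247 × 350 / 3.50 = 449 nm.

449 nm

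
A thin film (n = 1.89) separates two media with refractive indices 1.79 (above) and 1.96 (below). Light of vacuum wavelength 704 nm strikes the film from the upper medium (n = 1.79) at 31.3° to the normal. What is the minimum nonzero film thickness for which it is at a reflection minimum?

At the upper boundary (n = 1.79 to n = 1.89) the reflected ray undergoes a half-wave phase shift.
Ray reflecting at the bottom interface goes from n = 1.89 toward n = 1.96: a half-wave phase shift.
Zero or two π shifts → no net half-wave offset.
For weak reflection here: 2 n t cos θ_r = (m + ½) λ.
Snell's law: 1.79 sin 31.3° = 1.89 sin θ_r → sin θ_r = 0.492, cos θ_r = 0.871.
Minimum at m = 0: t = λ / (4 n cos θ_r) = 704 / (4 × 1.89 × 0.871) = 107 nm.

107 nm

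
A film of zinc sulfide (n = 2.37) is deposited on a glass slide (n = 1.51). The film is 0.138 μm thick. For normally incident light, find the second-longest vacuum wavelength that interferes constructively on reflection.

436 nm

Top surface (1.0 → 2.37): reflection off a higher-index medium gives a half-wave phase shift.
At the lower boundary (n = 2.37 to n = 1.51) the reflected ray undergoes no phase shift.
Exactly one π shift → a net half-wave offset.
With one net inversion, constructive interference in reflection requires 2 n t = (m + ½) λ.
λ = 2 n t / (m + ½). The second-longest wavelength is m = 1: λ = 2 × 2.37 × 138 / 1.50 = 436 nm.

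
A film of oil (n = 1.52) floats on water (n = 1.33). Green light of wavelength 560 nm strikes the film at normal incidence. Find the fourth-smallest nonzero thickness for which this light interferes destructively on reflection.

737 nm

Top surface (1.0 → 1.52): reflection off a higher-index medium gives a half-wave phase shift.
At the lower boundary (n = 1.52 to n = 1.33) the reflected ray undergoes no phase shift.
Net: one phase inversion between the two reflected rays.
For dark reflection here: 2 n t = m λ.
The fourth-smallest nonzero thickness corresponds to m = 4: t = m λ / (2 n) = 4.00 × 560 / (2 × 1.52) = 737 nm.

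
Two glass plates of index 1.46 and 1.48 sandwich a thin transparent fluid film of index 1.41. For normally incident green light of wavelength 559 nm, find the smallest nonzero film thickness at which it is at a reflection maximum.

Ray reflecting at the top interface goes from n = 1.46 toward n = 1.41: no phase shift.
Ray reflecting at the bottom interface goes from n = 1.41 toward n = 1.48: a half-wave phase shift.
The two reflections differ by half a wavelength.
So the condition for constructive reflection is 2 n t = (m + ½) λ.
Minimum at m = 0: t = λ / (4 n) = 559 / (4 × 1.41) = 99.1 nm.

99.1 nm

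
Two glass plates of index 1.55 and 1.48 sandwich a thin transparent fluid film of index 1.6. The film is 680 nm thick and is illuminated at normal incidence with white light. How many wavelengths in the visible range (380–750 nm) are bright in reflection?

Top surface (1.55 → 1.6): reflection off a higher-index medium gives a half-wave phase shift.
Ray reflecting at the bottom interface goes from n = 1.6 toward n = 1.48: no phase shift.
The two reflections differ by half a wavelength.
For bright reflection here: 2 n t = (m + ½) λ.
λ = 2 n t / (m + ½) = 2176 / (m + ½) nm.
m=2: 870 nm (IR); m=3: 622 nm (visible); m=4: 484 nm (visible); m=5: 396 nm (visible); m=6: 335 nm (UV).

3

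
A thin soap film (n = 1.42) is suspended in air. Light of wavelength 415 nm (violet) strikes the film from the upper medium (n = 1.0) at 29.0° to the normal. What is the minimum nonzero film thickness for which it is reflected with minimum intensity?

At the upper boundary (n = 1.0 to n = 1.42) the reflected ray undergoes a half-wave phase shift.
At the lower boundary (n = 1.42 to n = 1.0) the reflected ray undergoes no phase shift.
Net: one phase inversion between the two reflected rays.
For weak reflection here: 2 n t cos θ_r = m λ.
Snell's law: 1.0 sin 29.0° = 1.42 sin θ_r → sin θ_r = 0.341, cos θ_r = 0.940.
Minimum nonzero at m = 1: t = λ / (2 n cos θ_r) = 415 / (2 × 1.42 × 0.940) = 155 nm.

155 nm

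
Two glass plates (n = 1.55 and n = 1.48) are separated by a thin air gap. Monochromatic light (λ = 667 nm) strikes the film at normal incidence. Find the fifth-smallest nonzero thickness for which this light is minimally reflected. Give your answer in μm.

Top surface (1.55 → 1.0): reflection off a lower-index medium gives no phase shift.
At the lower boundary (n = 1.0 to n = 1.48) the reflected ray undergoes a half-wave phase shift.
The two reflections differ by half a wavelength.
With one net inversion, destructive interference in reflection requires 2 n t = m λ.
The fifth-smallest nonzero thickness corresponds to m = 5: t = m λ / (2 n) = 5.00 × 667 / (2 × 1.0) = 1668 nm.

1.67 μm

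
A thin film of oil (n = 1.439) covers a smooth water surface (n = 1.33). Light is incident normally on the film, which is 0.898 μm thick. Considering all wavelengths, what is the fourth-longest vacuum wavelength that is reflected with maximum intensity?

738 nm

Ray reflecting at the top interface goes from n = 1.0 toward n = 1.439: a half-wave phase shift.
At the lower boundary (n = 1.439 to n = 1.33) the reflected ray undergoes no phase shift.
Exactly one π shift → a net half-wave offset.
So the condition for constructive reflection is 2 n t = (m + ½) λ.
λ = 2 n t / (m + ½). The fourth-longest wavelength is m = 3: λ = 2 × 1.439 × 898 / 3.50 = 738 nm.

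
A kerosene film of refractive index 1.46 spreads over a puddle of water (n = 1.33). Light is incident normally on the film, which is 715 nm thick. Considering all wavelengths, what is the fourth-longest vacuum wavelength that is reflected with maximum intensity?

597 nm

At the upper boundary (n = 1.0 to n = 1.46) the reflected ray undergoes a half-wave phase shift.
At the lower boundary (n = 1.46 to n = 1.33) the reflected ray undergoes no phase shift.
Exactly one π shift → a net half-wave offset.
So the condition for constructive reflection is 2 n t = (m + ½) λ.
λ = 2 n t / (m + ½). The fourth-longest wavelength is m = 3: λ = 2 × 1.46 × 715 / 3.50 = 597 nm.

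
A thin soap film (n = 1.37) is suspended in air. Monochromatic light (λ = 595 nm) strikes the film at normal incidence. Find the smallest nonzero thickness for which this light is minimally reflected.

217 nm

At the upper boundary (n = 1.0 to n = 1.37) the reflected ray undergoes a half-wave phase shift.
At the lower boundary (n = 1.37 to n = 1.0) the reflected ray undergoes no phase shift.
Exactly one π shift → a net half-wave offset.
For weak reflection here: 2 n t = m λ.
The smallest nonzero thickness corresponds to m = 1: t = m λ / (2 n) = 1.00 × 595 / (2 × 1.37) = 217 nm.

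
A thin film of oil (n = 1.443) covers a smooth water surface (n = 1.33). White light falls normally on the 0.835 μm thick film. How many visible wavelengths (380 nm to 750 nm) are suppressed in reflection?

3

Top surface (1.0 → 1.443): reflection off a higher-index medium gives a half-wave phase shift.
At the lower boundary (n = 1.443 to n = 1.33) the reflected ray undergoes no phase shift.
Net: one phase inversion between the two reflected rays.
With one net inversion, destructive interference in reflection requires 2 n t = m λ.
λ = 2 n t / m = 2410 / m nm.
m=3: 803 nm (IR); m=4: 602 nm (visible); m=5: 482 nm (visible); m=6: 402 nm (visible); m=7: 344 nm (UV).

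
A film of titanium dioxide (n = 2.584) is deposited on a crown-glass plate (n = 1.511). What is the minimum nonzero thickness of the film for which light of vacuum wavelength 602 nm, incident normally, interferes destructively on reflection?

116 nm

Top surface (1.0 → 2.584): reflection off a higher-index medium gives a half-wave phase shift.
Ray reflecting at the bottom interface goes from n = 2.584 toward n = 1.511: no phase shift.
Net: one phase inversion between the two reflected rays.
For dark reflection here: 2 n t = m λ.
Minimum nonzero at m = 1: t = λ / (2 n) = 602 / (2 × 2.584) = 116 nm.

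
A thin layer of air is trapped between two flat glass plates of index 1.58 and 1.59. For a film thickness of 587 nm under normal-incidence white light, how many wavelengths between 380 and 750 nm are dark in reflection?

2

Ray reflecting at the top interface goes from n = 1.58 toward n = 1.0: no phase shift.
Bottom surface (1.0 → 1.59): reflection off a higher-index medium gives a half-wave phase shift.
Exactly one π shift → a net half-wave offset.
So the condition for destructive reflection is 2 n t = m λ.
λ = 2 n t / m = 1174 / m nm.
m=1: 1174 nm (IR); m=2: 587 nm (visible); m=3: 391 nm (visible); m=4: 294 nm (UV).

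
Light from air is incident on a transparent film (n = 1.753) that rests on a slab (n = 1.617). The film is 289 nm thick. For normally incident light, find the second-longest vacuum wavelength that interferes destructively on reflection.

Ray reflecting at the top interface goes from n = 1.0 toward n = 1.753: a half-wave phase shift.
At the lower boundary (n = 1.753 to n = 1.617) the reflected ray undergoes no phase shift.
Exactly one π shift → a net half-wave offset.
So the condition for destructive reflection is 2 n t = m λ.
λ = 2 n t / m. The second-longest wavelength is m = 2: λ = 2 × 1.753 × 289 / 2.00 = 507 nm.

507 nm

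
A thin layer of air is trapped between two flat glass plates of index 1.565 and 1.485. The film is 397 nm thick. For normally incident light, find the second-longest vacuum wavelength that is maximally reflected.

529 nm

Top surface (1.565 → 1.0): reflection off a lower-index medium gives no phase shift.
At the lower boundary (n = 1.0 to n = 1.485) the reflected ray undergoes a half-wave phase shift.
Net: one phase inversion between the two reflected rays.
With one net inversion, constructive interference in reflection requires 2 n t = (m + ½) λ.
λ = 2 n t / (m + ½). The second-longest wavelength is m = 1: λ = 2 × 1.0 × 397 / 1.50 = 529 nm.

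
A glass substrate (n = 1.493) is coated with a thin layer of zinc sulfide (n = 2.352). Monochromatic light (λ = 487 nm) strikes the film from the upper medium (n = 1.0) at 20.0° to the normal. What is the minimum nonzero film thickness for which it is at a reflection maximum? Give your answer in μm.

0.0523 μm

Ray reflecting at the top interface goes from n = 1.0 toward n = 2.352: a half-wave phase shift.
Bottom surface (2.352 → 1.493): reflection off a lower-index medium gives no phase shift.
The two reflections differ by half a wavelength.
With one net inversion, constructive interference in reflection requires 2 n t cos θ_r = (m + ½) λ.
Snell's law: 1.0 sin 20.0° = 2.352 sin θ_r → sin θ_r = 0.145, cos θ_r = 0.989.
Minimum at m = 0: t = λ / (4 n cos θ_r) = 487 / (4 × 2.352 × 0.989) = 52.3 nm.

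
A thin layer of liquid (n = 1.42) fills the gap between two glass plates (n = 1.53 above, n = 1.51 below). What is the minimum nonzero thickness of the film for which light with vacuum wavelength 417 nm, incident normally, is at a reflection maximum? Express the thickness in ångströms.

Top surface (1.53 → 1.42): reflection off a lower-index medium gives no phase shift.
Ray reflecting at the bottom interface goes from n = 1.42 toward n = 1.51: a half-wave phase shift.
The two reflections differ by half a wavelength.
For strong reflection here: 2 n t = (m + ½) λ.
Minimum at m = 0: t = λ / (4 n) = 417 / (4 × 1.42) = 73.4 nm.

734 Å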